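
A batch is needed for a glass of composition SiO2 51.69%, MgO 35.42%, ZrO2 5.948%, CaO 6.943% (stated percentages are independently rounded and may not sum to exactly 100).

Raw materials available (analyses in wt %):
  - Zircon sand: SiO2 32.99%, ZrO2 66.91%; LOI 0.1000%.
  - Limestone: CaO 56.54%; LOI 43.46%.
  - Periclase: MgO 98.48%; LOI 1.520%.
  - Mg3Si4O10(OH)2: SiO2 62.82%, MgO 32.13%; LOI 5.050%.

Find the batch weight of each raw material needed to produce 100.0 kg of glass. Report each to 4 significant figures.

Every computation carries full float precision at all times — the intermediate values are shown rounded to 4 significant figures within the worked lines; exactly one rounding goes into every reported number; derived quantities (four oxide percentages, LOI, yield, the totals, net glass mass) are rebuilt at full float precision from the weighed amounts for 100.0 kg of glass, as they appear in either problem or answer.
The oxide mass targets at 100.0 kg glass:
  SiO2: 51.69% × 100.0 = 51.69 kg
  MgO: 35.42% × 100.0 = 35.42 kg
  ZrO2: 5.948% × 100.0 = 5.948 kg
  CaO: 6.943% × 100.0 = 6.943 kg
A balance pass over the oxides, using the reported weights, under the basis named above (each sum matches its target mass given rounding of the digits):
  SiO2: 8.890·0.3299 + 77.61·0.6282 = 51.69 kg (target 51.69 kg)
  MgO: 10.64·0.9848 + 77.61·0.3213 = 35.41 kg (target 35.42 kg)
  ZrO2: 8.890·0.6691 = 5.948 kg (target 5.948 kg)
  CaO: 12.28·0.5654 = 6.943 kg (target 6.943 kg)
Consistency of the glass mass: whole batch net of LOI = 99.99 kg (targets for the oxides total 100.0 kg; stated basis 100.0 kg — any gap is answer rounding).
Batch grand total — Σ batch = 109.4 kg; the LOI term Σ batch·LOI equals 9.427 kg; yield: glass divided by total = 91.38%.

Batch per 100.0 kg glass:
  Zircon sand: 8.890 kg
  Limestone: 12.28 kg
  Periclase: 10.64 kg
  Mg3Si4O10(OH)2: 77.61 kg
Total batch = 109.4 kg; LOI loss = 9.427 kg; yield = 91.38%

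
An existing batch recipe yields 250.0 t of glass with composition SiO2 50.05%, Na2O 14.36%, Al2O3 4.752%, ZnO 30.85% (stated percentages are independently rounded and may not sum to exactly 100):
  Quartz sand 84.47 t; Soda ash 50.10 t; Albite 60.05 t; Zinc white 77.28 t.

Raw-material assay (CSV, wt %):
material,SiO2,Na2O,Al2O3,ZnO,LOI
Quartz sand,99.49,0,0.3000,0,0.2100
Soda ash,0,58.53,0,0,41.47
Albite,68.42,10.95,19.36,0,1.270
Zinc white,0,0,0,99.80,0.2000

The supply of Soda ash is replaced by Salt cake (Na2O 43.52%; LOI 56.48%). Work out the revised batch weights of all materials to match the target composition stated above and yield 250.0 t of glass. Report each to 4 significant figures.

The intermediate values are shown (rounded to 4 significant digits) across the worked steps. The working math maintains full float precision in all steps. Every reported figure takes just one rounding — all derived quantities (the totals, glass mass, LOI, the yield, the four compositions) are carried in full float precision from the batch weights at 250.0 t of glass, exactly as printed in problem or answer.
Target oxide masses per 250.0 t glass:
  SiO2: 50.05% × 250.0 = 125.1 t
  Na2O: 14.36% × 250.0 = 35.90 t
  Al2O3: 4.752% × 250.0 = 11.88 t
  ZnO: 30.85% × 250.0 = 77.12 t
Per-oxide balance check using the reported weights, at the basis given (target by target, the sums agree within answer rounding):
  SiO2: 84.47·0.9949 + 60.05·0.6842 = 125.1 t (target 125.1 t)
  Na2O: 67.38·0.4352 + 60.05·0.1095 = 35.90 t (target 35.90 t)
  Al2O3: 84.47·0.003000 + 60.05·0.1936 = 11.88 t (target 11.88 t)
  ZnO: 77.28·0.9980 = 77.13 t (target 77.12 t)
Auditing the glass mass value: batch Σ − ignition loss = 250.0 t (the targets, summed, come to 250.0 t; versus the stated basis of 250.0 t — differing by rounding only).
Total batch = Σ batch = 289.2 t; loss to ignition Σ batch·LOI = 39.15 t; glass ÷ batch gives a yield of 86.46%.

Revised batch per 250.0 t glass:
  Quartz sand: 84.47 t
  Salt cake: 67.38 t
  Albite: 60.05 t
  Zinc white: 77.28 t
Total batch = 289.2 t; LOI loss = 39.15 t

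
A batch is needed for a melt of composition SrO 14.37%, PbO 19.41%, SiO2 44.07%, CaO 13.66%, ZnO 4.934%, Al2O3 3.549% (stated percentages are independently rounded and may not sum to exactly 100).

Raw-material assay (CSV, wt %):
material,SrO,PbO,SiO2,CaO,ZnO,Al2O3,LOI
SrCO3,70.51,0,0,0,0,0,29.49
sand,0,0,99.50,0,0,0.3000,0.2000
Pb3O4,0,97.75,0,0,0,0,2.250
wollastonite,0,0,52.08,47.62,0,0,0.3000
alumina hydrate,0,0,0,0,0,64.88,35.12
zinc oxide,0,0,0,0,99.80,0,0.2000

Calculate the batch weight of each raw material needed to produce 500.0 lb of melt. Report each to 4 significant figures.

Batch per 500.0 lb melt:
  SrCO3: 101.9 lb
  sand: 146.4 lb
  Pb3O4: 99.28 lb
  wollastonite: 143.4 lb
  alumina hydrate: 26.67 lb
  zinc oxide: 24.72 lb
Total batch = 542.4 lb; LOI loss = 42.42 lb; yield = 92.18%

In-progress results appear rounded to four significant digits between the steps — full precision is held at all times; each reported result is rounded a single time. All derived quantities, including ignition loss, the totals, six oxide percentages, glass mass, the yield, are rebuilt from the weighed amounts on 500.0 lb of glass at exact precision exactly as printed in the problem or the answer.
Per-oxide target masses for 500.0 lb melt:
  SrO: 14.37% × 500.0 = 71.85 lb
  PbO: 19.41% × 500.0 = 97.05 lb
  SiO2: 44.07% × 500.0 = 220.4 lb
  CaO: 13.66% × 500.0 = 68.30 lb
  ZnO: 4.934% × 500.0 = 24.67 lb
  Al2O3: 3.549% × 500.0 = 17.74 lb
Verifying the oxide balance from the weights as reported, at the basis given (sum by sum, the targets are met given rounding of the digits):
  SrO: 101.9·0.7051 = 71.85 lb (target 71.85 lb)
  PbO: 99.28·0.9775 = 97.05 lb (target 97.05 lb)
  SiO2: 146.4·0.9950 + 143.4·0.5208 = 220.4 lb (target 220.4 lb)
  CaO: 143.4·0.4762 = 68.29 lb (target 68.30 lb)
  ZnO: 24.72·0.9980 = 24.67 lb (target 24.67 lb)
  Al2O3: 146.4·0.003000 + 26.67·0.6488 = 17.74 lb (target 17.74 lb)
Glass-mass bookkeeping: batch Σ − ignition loss = 499.9 lb (the targets, summed, come to 500.0 lb; versus the stated basis of 500.0 lb — rounding explains the deltas).
Summing the batch: Σ batch = 542.4 lb; loss to ignition Σ batch·LOI = 42.42 lb; yield = glass ÷ total batch = 92.18%.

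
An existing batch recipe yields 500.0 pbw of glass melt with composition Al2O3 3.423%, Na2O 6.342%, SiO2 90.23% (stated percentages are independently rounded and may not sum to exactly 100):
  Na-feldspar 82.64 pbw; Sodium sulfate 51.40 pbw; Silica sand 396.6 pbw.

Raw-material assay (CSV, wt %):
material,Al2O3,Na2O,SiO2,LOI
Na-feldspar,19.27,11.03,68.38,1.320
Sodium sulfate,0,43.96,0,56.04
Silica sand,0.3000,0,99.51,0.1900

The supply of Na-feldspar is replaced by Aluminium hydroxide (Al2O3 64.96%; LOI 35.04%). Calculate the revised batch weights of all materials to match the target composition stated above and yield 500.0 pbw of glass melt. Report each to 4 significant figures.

The whole derivation keeps exact precision from start to finish — values along the way are shown, rounded to 4 significant figures, in the working; a single rounding finalizes every reported number; derived quantities, including yield, ignition loss, the totals, glass mass, the three compositions, are re-derived using the weight values on 500.0 pbw of glass in full precision exactly as printed in the problem or answer text.
Per-oxide target masses for 500.0 pbw glass melt:
  Al2O3: 3.423% × 500.0 = 17.11 pbw
  Na2O: 6.342% × 500.0 = 31.71 pbw
  SiO2: 90.23% × 500.0 = 451.2 pbw
Oxide-by-oxide audit from the weights as reported, for the quoted basis mass (delivered sums recover each target within answer rounding):
  Al2O3: 24.25·0.6496 + 453.4·0.003000 = 17.11 pbw (target 17.11 pbw)
  Na2O: 72.13·0.4396 = 31.71 pbw (target 31.71 pbw)
  SiO2: 453.4·0.9951 = 451.2 pbw (target 451.2 pbw)
Glass-mass bookkeeping: batch total minus LOI = 500.0 pbw (the Σ of target masses is 500.0 pbw; versus the stated basis of 500.0 pbw — a pure rounding effect).
Batch total: Σ batch = 549.8 pbw; the LOI term Σ batch·LOI equals 49.78 pbw; yield = glass ÷ total batch = 90.95%.

Revised batch per 500.0 pbw glass melt:
  Aluminium hydroxide: 24.25 pbw
  Sodium sulfate: 72.13 pbw
  Silica sand: 453.4 pbw
Total batch = 549.8 pbw; LOI loss = 49.78 pbw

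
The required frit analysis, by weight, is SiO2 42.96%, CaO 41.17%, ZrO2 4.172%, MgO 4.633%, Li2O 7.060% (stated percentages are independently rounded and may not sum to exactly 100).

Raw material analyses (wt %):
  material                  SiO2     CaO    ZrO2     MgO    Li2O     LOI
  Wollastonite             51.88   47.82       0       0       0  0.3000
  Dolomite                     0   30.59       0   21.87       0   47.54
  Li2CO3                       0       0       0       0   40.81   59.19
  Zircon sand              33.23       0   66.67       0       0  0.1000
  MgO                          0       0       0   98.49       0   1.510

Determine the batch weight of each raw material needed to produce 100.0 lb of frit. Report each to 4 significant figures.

Values along the way are displayed, with 4-significant-digit rounding, within the worked lines. The whole derivation maintains full float precision through every step; a single rounding finalizes each reported value; all derived quantities, which include five oxide percentages, LOI, the yield, the totals, net glass mass, are recomputed in exact precision, as written in question or answer, from the weighed amounts for 100.0 lb of glass.
Oxide-by-oxide targets in 100.0 lb frit:
  SiO2: 42.96% × 100.0 = 42.96 lb
  CaO: 41.17% × 100.0 = 41.17 lb
  ZrO2: 4.172% × 100.0 = 4.172 lb
  MgO: 4.633% × 100.0 = 4.633 lb
  Li2O: 7.060% × 100.0 = 7.060 lb
Checking each oxide sum using the reported weights, versus the basis set out (sum by sum, the targets are met once rounding is allowed for):
  SiO2: 78.80·0.5188 + 6.258·0.3323 = 42.96 lb (target 42.96 lb)
  CaO: 78.80·0.4782 + 11.40·0.3059 = 41.17 lb (target 41.17 lb)
  ZrO2: 6.258·0.6667 = 4.172 lb (target 4.172 lb)
  MgO: 11.40·0.2187 + 2.172·0.9849 = 4.632 lb (target 4.633 lb)
  Li2O: 17.30·0.4081 = 7.060 lb (target 7.060 lb)
Glass-mass sanity pass: total batch − LOI = 100.0 lb (per-oxide target masses sum to 99.99 lb; basis as stated: 100.0 lb — gaps are rounding artifacts).
Batch total: Σ batch = 115.9 lb; loss to ignition Σ batch·LOI = 15.93 lb; the yield ratio, glass ÷ batch: 86.25%.

Batch per 100.0 lb frit:
  Wollastonite: 78.80 lb
  Dolomite: 11.40 lb
  Li2CO3: 17.30 lb
  Zircon sand: 6.258 lb
  MgO: 2.172 lb
Total batch = 115.9 lb; LOI loss = 15.93 lb; yield = 86.25%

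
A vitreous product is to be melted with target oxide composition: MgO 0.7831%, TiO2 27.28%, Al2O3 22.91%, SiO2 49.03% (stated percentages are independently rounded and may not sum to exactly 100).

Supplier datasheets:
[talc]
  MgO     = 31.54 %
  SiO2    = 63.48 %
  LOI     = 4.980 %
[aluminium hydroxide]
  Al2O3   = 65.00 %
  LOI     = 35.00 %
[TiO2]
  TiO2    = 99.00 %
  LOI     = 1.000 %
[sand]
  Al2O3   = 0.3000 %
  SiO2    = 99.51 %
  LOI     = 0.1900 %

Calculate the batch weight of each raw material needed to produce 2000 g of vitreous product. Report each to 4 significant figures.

Batch per 2000 g vitreous product:
  talc: 49.66 g
  aluminium hydroxide: 700.5 g
  TiO2: 551.1 g
  sand: 953.8 g
Total batch = 2255 g; LOI loss = 255.0 g; yield = 88.69%

The intermediate values are displayed rounded off to 4 significant digits between the steps — the whole derivation keeps exact precision end to end. Every reported value carries a single rounding. Derived quantities, which include the totals, ignition loss, yield, four oxide percentages, glass mass, are recomputed in full precision, as set out in either problem or answer, starting from the weights at 2000 g of glass.
Oxide mass targets, per 2000 g vitreous product:
  MgO: 0.7831% × 2000 = 15.66 g
  TiO2: 27.28% × 2000 = 545.6 g
  Al2O3: 22.91% × 2000 = 458.2 g
  SiO2: 49.03% × 2000 = 980.6 g
Balance tally, oxide-wise, using the reported weights, under the basis named above (summed amounts equal target values once rounding is allowed for):
  MgO: 49.66·0.3154 = 15.66 g (target 15.66 g)
  TiO2: 551.1·0.9900 = 545.6 g (target 545.6 g)
  Al2O3: 700.5·0.6500 + 953.8·0.003000 = 458.2 g (target 458.2 g)
  SiO2: 49.66·0.6348 + 953.8·0.9951 = 980.7 g (target 980.6 g)
Glass-mass bookkeeping: whole batch net of LOI = 2000 g (targets for the oxides total 2000 g; versus the stated basis of 2000 g — a pure rounding effect).
Whole-batch sum: Σ batch = 2255 g; Σ batch·LOI gives LOI loss = 255.0 g; yield: glass divided by total = 88.69%.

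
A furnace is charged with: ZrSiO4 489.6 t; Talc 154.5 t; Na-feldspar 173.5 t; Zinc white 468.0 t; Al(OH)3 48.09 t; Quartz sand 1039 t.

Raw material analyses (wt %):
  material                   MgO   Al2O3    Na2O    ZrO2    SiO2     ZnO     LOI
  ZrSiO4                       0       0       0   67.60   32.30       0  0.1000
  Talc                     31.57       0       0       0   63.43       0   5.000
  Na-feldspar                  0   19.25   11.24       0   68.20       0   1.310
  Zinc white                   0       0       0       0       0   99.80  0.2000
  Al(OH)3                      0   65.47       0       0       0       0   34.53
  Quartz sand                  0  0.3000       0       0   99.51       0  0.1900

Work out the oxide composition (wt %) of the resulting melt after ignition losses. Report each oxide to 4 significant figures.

The whole derivation maintains full float precision from start to finish — intermediates appear, with 4-significant-digit rounding, in the working. A single rounding yields every reported figure. All derived quantities, including LOI, glass mass, yield, the six compositions, the totals, are rebuilt using the weight values per 2343 t of glass in full float precision, exactly as printed in question or answer.
Per-oxide mass from batch:
  MgO: 154.5·0.3157 = 48.78 t
  Al2O3: 173.5·0.1925 + 48.09·0.6547 + 1039·0.003000 = 68.00 t
  Na2O: 173.5·0.1124 = 19.50 t
  ZrO2: 489.6·0.6760 = 331.0 t
  SiO2: 489.6·0.3230 + 154.5·0.6343 + 173.5·0.6820 + 1039·0.9951 = 1408 t
  ZnO: 468.0·0.9980 = 467.1 t
LOI: 489.6·0.001000 + 154.5·0.05000 + 173.5·0.01310 + 468.0·0.002000 + 48.09·0.3453 + 1039·0.001900 = 30.00 t
Glass mass = batch − LOI = 2373 − 30.00 = 2343 t (consistent with Σ oxide mass)
percent share: oxide ÷ glass, ×100

Glass mass = 2343 t (batch 2373 − LOI 30.00).
Composition: MgO 2.082%, Al2O3 2.903%, Na2O 0.8324%, ZrO2 14.13%, SiO2 60.12%, ZnO 19.94%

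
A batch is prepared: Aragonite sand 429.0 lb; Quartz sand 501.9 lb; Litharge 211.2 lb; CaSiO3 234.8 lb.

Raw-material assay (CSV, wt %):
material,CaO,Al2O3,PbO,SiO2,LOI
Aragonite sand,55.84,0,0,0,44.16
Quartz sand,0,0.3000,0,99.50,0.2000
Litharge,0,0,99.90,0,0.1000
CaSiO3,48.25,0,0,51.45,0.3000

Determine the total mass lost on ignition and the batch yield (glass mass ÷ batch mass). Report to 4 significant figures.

LOI loss = 191.4 lb; glass = 1186 lb; yield = 86.10%

Every computation carries full float precision end to end; values along the way are shown, rounded to 4 significant digits, when written out — every reported value is rounded exactly once. The derived quantities, including the totals, the yield, four oxide percentages, glass mass, ignition loss, are rebuilt starting from the weights per 1186 lb of glass in full float precision, exactly as shown in problem or answer.
Material-by-material LOI:
  Aragonite sand: 429.0 × 0.4416 = 189.4 lb
  Quartz sand: 501.9 × 0.002000 = 1.004 lb
  Litharge: 211.2 × 0.001000 = 0.2112 lb
  CaSiO3: 234.8 × 0.003000 = 0.7044 lb
Total LOI = 191.4 lb
Glass = batch − LOI = 1377 − 191.4 = 1186 lb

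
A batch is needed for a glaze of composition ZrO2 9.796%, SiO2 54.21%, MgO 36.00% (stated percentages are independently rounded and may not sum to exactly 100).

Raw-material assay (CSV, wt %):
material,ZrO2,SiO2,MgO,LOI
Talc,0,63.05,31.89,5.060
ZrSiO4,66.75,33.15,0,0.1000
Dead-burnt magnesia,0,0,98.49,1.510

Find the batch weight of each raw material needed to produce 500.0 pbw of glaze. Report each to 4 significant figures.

The working math maintains exact precision throughout — rounding to 4 significant figures extends to each working value as shown — a single rounding yields each reported result. Derived quantities are carried at exact precision (three oxide percentages, net glass mass, yield, the totals, LOI) from the batch weights at 500.0 pbw of glass as they appear in problem or answer.
The oxide mass targets at 500.0 pbw glaze:
  ZrO2: 9.796% × 500.0 = 48.98 pbw
  SiO2: 54.21% × 500.0 = 271.0 pbw
  MgO: 36.00% × 500.0 = 180.0 pbw
Mass-balance tally per oxide on the weights just shown, against the basis in use (each sum matches its target mass within answer rounding):
  ZrO2: 73.38·0.6675 = 48.98 pbw (target 48.98 pbw)
  SiO2: 391.3·0.6305 + 73.38·0.3315 = 271.0 pbw (target 271.0 pbw)
  MgO: 391.3·0.3189 + 56.06·0.9849 = 180.0 pbw (target 180.0 pbw)
Glass-mass closure: net batch after ignition = 500.0 pbw (per-oxide target masses sum to 500.0 pbw; against the stated basis, 500.0 pbw — any gap is answer rounding).
Adding the batch up: Σ batch = 520.7 pbw; LOI loss = Σ batch·LOI = 20.72 pbw; the yield ratio, glass ÷ batch: 96.02%.

Batch per 500.0 pbw glaze:
  Talc: 391.3 pbw
  ZrSiO4: 73.38 pbw
  Dead-burnt magnesia: 56.06 pbw
Total batch = 520.7 pbw; LOI loss = 20.72 pbw; yield = 96.02%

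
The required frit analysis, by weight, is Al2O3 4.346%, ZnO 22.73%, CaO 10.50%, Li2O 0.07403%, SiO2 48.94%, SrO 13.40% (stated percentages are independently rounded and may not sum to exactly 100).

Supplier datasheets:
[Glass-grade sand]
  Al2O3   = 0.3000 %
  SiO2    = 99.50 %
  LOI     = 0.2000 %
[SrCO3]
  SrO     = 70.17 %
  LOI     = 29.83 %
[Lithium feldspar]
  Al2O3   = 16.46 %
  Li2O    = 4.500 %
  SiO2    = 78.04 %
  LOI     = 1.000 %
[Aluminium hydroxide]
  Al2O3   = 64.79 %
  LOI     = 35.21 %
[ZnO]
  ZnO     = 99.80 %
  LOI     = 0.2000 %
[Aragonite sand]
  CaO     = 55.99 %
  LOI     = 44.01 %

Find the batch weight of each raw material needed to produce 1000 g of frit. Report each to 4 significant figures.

All arithmetic maintains full precision in every operation; values along the way are displayed (rounded to four significant figures) as written — every reported figure takes a single rounding — derived quantities, which include six oxide percentages, glass mass, ignition loss, the totals, yield, are re-derived at full precision, as written in the problem or the answer, from the batch weights at 1000 g of glass.
The oxide mass targets at 1000 g frit:
  Al2O3: 4.346% × 1000 = 43.46 g
  ZnO: 22.73% × 1000 = 227.3 g
  CaO: 10.50% × 1000 = 105.0 g
  Li2O: 0.07403% × 1000 = 0.7403 g
  SiO2: 48.94% × 1000 = 489.4 g
  SrO: 13.40% × 1000 = 134.0 g
Sums-versus-targets review per the reported batch figures, relative to the basis at hand (target by target, the sums agree up to rounding of the answer):
  Al2O3: 479.0·0.003000 + 16.45·0.1646 + 60.68·0.6479 = 43.46 g (target 43.46 g)
  ZnO: 227.8·0.9980 = 227.3 g (target 227.3 g)
  CaO: 187.5·0.5599 = 105.0 g (target 105.0 g)
  Li2O: 16.45·0.04500 = 0.7402 g (target 0.7403 g)
  SiO2: 479.0·0.9950 + 16.45·0.7804 = 489.4 g (target 489.4 g)
  SrO: 191.0·0.7017 = 134.0 g (target 134.0 g)
Glass-mass bookkeeping: net batch after ignition = 1000 g (the targets, summed, come to 999.9 g; against the stated basis, 1000 g — any gap is answer rounding).
Adding the batch up: Σ batch = 1162 g; LOI loss = Σ batch·LOI = 162.4 g; yield, glass over the total, = 86.03%.

Batch per 1000 g frit:
  Glass-grade sand: 479.0 g
  SrCO3: 191.0 g
  Lithium feldspar: 16.45 g
  Aluminium hydroxide: 60.68 g
  ZnO: 227.8 g
  Aragonite sand: 187.5 g
Total batch = 1162 g; LOI loss = 162.4 g; yield = 86.03%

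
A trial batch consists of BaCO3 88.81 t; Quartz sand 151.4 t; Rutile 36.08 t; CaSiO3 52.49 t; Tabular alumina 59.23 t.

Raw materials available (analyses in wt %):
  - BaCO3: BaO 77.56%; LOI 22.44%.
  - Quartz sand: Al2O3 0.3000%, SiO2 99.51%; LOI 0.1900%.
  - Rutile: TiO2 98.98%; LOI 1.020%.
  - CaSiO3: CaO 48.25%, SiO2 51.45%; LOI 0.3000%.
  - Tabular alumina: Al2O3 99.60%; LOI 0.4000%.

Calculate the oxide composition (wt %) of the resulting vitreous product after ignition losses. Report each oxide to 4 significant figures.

Mid-chain values are shown rounded to four significant figures at each printed step. Each numeric step keeps full float precision at all times. Each reported figure is rounded once only; the derived quantities, including totals, yield, glass mass, ignition loss, five oxide percentages, are computed using the weight values on 367.0 t of glass at exact precision, as given in question or answer.
Per-oxide mass from batch:
  CaO: 52.49·0.4825 = 25.33 t
  BaO: 88.81·0.7756 = 68.88 t
  TiO2: 36.08·0.9898 = 35.71 t
  Al2O3: 151.4·0.003000 + 59.23·0.9960 = 59.45 t
  SiO2: 151.4·0.9951 + 52.49·0.5145 = 177.7 t
LOI: 88.81·0.2244 + 151.4·0.001900 + 36.08·0.01020 + 52.49·0.003000 + 59.23·0.004000 = 20.98 t
Glass = total batch minus LOI = 388.0 − 20.98 = 367.0 t (matching Σ of the oxides)
each wt % is 100 × oxide ÷ glass

Glass mass = 367.0 t (batch 388.0 − LOI 20.98).
Composition: CaO 6.900%, BaO 18.77%, TiO2 9.730%, Al2O3 16.20%, SiO2 48.41%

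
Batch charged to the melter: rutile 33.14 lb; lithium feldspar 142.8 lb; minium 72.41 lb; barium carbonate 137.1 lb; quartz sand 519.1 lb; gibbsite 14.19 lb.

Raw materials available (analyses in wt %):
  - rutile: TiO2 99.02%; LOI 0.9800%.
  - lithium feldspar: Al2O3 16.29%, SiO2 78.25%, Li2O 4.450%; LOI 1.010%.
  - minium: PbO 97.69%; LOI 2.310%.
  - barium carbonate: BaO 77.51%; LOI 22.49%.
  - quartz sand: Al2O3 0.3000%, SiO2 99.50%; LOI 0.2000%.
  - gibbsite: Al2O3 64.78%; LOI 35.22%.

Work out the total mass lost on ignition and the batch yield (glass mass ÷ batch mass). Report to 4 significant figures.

Every computation maintains full precision all the way through; mid-chain values appear rounded to 4 significant figures alongside each step. A single rounding completes each reported figure. The derived quantities are rebuilt at full precision (yield, six oxide percentages, ignition loss, the totals, net glass mass) from the weighed amounts for 878.4 lb of glass as they appear in question or answer.
Material-by-material LOI:
  rutile: 33.14 × 0.009800 = 0.3248 lb
  lithium feldspar: 142.8 × 0.01010 = 1.442 lb
  minium: 72.41 × 0.02310 = 1.673 lb
  barium carbonate: 137.1 × 0.2249 = 30.83 lb
  quartz sand: 519.1 × 0.002000 = 1.038 lb
  gibbsite: 14.19 × 0.3522 = 4.998 lb
Total LOI = 40.31 lb
Glass = batch − LOI = 918.7 − 40.31 = 878.4 lb

LOI loss = 40.31 lb; glass = 878.4 lb; yield = 95.61%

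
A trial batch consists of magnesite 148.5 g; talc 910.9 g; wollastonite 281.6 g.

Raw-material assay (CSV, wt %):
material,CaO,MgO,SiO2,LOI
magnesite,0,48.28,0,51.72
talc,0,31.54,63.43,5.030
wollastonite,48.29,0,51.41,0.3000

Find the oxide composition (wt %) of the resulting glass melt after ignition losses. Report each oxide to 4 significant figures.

Glass mass = 1218 g (batch 1341 − LOI 123.5).
Composition: CaO 11.17%, MgO 29.49%, SiO2 59.35%

Values along the way are printed, with 4-significant-digit rounding, on the page — the working math holds exact precision all the way through — every reported figure receives exactly one rounding — derived quantities are computed using the weight values for 1218 g of glass at full precision (yield, the totals, net glass mass, LOI, the three compositions) as given in question or answer.
Per-oxide mass from batch:
  CaO: 281.6·0.4829 = 136.0 g
  MgO: 148.5·0.4828 + 910.9·0.3154 = 359.0 g
  SiO2: 910.9·0.6343 + 281.6·0.5141 = 722.6 g
LOI: 148.5·0.5172 + 910.9·0.05030 + 281.6·0.003000 = 123.5 g
Glass mass = batch − LOI = 1341 − 123.5 = 1218 g (the oxide masses sum to this)
each wt % is 100 × oxide ÷ glass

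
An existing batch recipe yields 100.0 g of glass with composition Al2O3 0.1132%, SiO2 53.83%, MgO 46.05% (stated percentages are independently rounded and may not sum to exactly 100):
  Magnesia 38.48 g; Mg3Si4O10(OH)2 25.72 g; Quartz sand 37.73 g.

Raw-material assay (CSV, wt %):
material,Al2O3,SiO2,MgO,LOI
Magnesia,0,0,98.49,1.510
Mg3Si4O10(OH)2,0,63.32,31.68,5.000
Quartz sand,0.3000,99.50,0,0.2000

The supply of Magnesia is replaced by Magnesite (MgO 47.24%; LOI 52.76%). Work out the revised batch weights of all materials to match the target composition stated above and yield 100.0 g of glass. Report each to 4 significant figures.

Revised batch per 100.0 g glass:
  Magnesite: 80.23 g
  Mg3Si4O10(OH)2: 25.72 g
  Quartz sand: 37.73 g
Total batch = 143.7 g; LOI loss = 43.69 g

Every computation holds full precision throughout. Rounding to 4 significant figures governs each working value as displayed. A single rounding completes each reported figure. Derived quantities are computed at exact precision (glass mass, yield, the three compositions, LOI, the totals) from the weighed amounts per 100.0 g of glass, as they appear in the problem or answer text.
Oxide-by-oxide targets in 100.0 g glass:
  Al2O3: 0.1132% × 100.0 = 0.1132 g
  SiO2: 53.83% × 100.0 = 53.83 g
  MgO: 46.05% × 100.0 = 46.05 g
Balance tally, oxide-wise, applying the batch weights above, for the quoted basis mass (sums match the target masses given rounding of the digits):
  Al2O3: 37.73·0.003000 = 0.1132 g (target 0.1132 g)
  SiO2: 25.72·0.6332 + 37.73·0.9950 = 53.83 g (target 53.83 g)
  MgO: 80.23·0.4724 + 25.72·0.3168 = 46.05 g (target 46.05 g)
Glass-mass closure: total charge less LOI = 99.99 g (the targets, summed, come to 99.99 g; versus the stated basis of 100.0 g — any gap is answer rounding).
Summing the batch: Σ batch = 143.7 g; LOI loss = Σ batch·LOI = 43.69 g; as yield: glass ÷ batch → 69.59%.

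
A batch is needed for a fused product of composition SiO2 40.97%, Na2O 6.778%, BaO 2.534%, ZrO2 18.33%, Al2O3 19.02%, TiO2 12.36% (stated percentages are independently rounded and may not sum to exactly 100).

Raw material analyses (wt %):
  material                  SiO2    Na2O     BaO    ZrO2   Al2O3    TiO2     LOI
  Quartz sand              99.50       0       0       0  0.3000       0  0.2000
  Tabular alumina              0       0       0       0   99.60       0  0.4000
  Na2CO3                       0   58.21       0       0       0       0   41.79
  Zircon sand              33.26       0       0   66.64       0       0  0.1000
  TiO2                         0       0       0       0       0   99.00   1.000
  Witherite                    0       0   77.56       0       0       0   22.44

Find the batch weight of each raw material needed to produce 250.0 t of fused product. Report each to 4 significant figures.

Batch per 250.0 t fused product:
  Quartz sand: 79.95 t
  Tabular alumina: 47.50 t
  Na2CO3: 29.11 t
  Zircon sand: 68.77 t
  TiO2: 31.21 t
  Witherite: 8.168 t
Total batch = 264.7 t; LOI loss = 14.73 t; yield = 94.44%

In-progress results appear, rounded to four significant digits, between the steps. All internal work maintains full precision through the solve; each reported figure is rounded just once; all derived quantities are re-derived using the weight values for 250.0 t of glass in exact precision (glass mass, the yield, ignition loss, six oxide percentages, totals), precisely as stated by question or answer.
The oxide mass targets at 250.0 t fused product:
  SiO2: 40.97% × 250.0 = 102.4 t
  Na2O: 6.778% × 250.0 = 16.94 t
  BaO: 2.534% × 250.0 = 6.335 t
  ZrO2: 18.33% × 250.0 = 45.82 t
  Al2O3: 19.02% × 250.0 = 47.55 t
  TiO2: 12.36% × 250.0 = 30.90 t
Verifying the oxide balance per the reported batch figures, relative to the basis at hand (delivered sums recover each target modulo rounding of the values):
  SiO2: 79.95·0.9950 + 68.77·0.3326 = 102.4 t (target 102.4 t)
  Na2O: 29.11·0.5821 = 16.94 t (target 16.94 t)
  BaO: 8.168·0.7756 = 6.335 t (target 6.335 t)
  ZrO2: 68.77·0.6664 = 45.83 t (target 45.82 t)
  Al2O3: 79.95·0.003000 + 47.50·0.9960 = 47.55 t (target 47.55 t)
  TiO2: 31.21·0.9900 = 30.90 t (target 30.90 t)
Glass-mass sanity pass: the batch minus its LOI: 250.0 t (the Σ of target masses is 250.0 t; versus the stated basis of 250.0 t — differing by rounding only).
Adding the batch up: Σ batch = 264.7 t; Σ batch·LOI gives LOI loss = 14.73 t; yield = glass ÷ total batch = 94.44%.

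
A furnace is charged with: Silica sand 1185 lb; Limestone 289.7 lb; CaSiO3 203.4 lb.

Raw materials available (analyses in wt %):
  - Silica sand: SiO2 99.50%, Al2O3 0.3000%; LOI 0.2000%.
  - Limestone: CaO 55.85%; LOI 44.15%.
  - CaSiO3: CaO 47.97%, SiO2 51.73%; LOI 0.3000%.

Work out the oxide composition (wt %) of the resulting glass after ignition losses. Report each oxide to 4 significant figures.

Glass mass = 1547 lb (batch 1678 − LOI 130.9).
Composition: CaO 16.76%, SiO2 83.01%, Al2O3 0.2298%

Mid-chain values are shown rounded to four significant figures alongside each step. All arithmetic maintains exact precision at each step; each reported result is rounded a single time — the derived quantities (totals, the three compositions, glass mass, the yield, ignition loss) are computed from the batch weights for 1547 lb of glass at full precision, as set out in problem or answer.
Per-oxide mass from batch:
  CaO: 289.7·0.5585 + 203.4·0.4797 = 259.4 lb
  SiO2: 1185·0.9950 + 203.4·0.5173 = 1284 lb
  Al2O3: 1185·0.003000 = 3.555 lb
LOI: 1185·0.002000 + 289.7·0.4415 + 203.4·0.003000 = 130.9 lb
Net of LOI, the glass mass = 1678 − 130.9 = 1547 lb (the oxide masses sum to this)
wt % = 100 × oxide mass / glass mass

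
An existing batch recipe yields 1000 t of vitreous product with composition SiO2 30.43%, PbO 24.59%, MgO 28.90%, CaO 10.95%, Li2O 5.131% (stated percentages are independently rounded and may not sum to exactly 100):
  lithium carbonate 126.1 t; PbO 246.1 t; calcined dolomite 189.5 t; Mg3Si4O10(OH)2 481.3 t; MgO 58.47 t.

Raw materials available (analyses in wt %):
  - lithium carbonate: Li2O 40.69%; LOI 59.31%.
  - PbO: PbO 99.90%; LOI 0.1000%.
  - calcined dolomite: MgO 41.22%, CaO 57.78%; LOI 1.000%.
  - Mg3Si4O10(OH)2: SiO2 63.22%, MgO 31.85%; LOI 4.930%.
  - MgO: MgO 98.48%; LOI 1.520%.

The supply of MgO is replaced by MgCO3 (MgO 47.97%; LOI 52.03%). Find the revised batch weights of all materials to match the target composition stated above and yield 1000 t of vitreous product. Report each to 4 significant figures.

Intermediates are shown (rounded to four significant digits) across the worked steps; every computation runs at full float precision through the solve — a single rounding yields each reported value; derived quantities, which include glass mass, five oxide percentages, the totals, the yield, ignition loss, are re-derived at full precision, as written in either problem or answer, from the weighed amounts at 1000 t of glass.
Target masses of each oxide per 1000 t vitreous product:
  SiO2: 30.43% × 1000 = 304.3 t
  PbO: 24.59% × 1000 = 245.9 t
  MgO: 28.90% × 1000 = 289.0 t
  CaO: 10.95% × 1000 = 109.5 t
  Li2O: 5.131% × 1000 = 51.31 t
Sums-versus-targets review with the batch weights as given, relative to the basis at hand (sum by sum, the targets are met exact up to rounding of places):
  SiO2: 481.3·0.6322 = 304.3 t (target 304.3 t)
  PbO: 246.1·0.9990 = 245.9 t (target 245.9 t)
  MgO: 189.5·0.4122 + 481.3·0.3185 + 120.0·0.4797 = 289.0 t (target 289.0 t)
  CaO: 189.5·0.5778 = 109.5 t (target 109.5 t)
  Li2O: 126.1·0.4069 = 51.31 t (target 51.31 t)
Glass-mass bookkeeping: Σ batch − LOI loss = 999.9 t (the Σ of target masses is 1000 t; with the basis standing at 1000 t — a pure rounding effect).
Summing the batch: Σ batch = 1163 t; LOI removed, Σ of batch·LOI: 163.1 t; yield, glass over the total, = 85.98%.

Revised batch per 1000 t vitreous product:
  lithium carbonate: 126.1 t
  PbO: 246.1 t
  calcined dolomite: 189.5 t
  Mg3Si4O10(OH)2: 481.3 t
  MgCO3: 120.0 t
Total batch = 1163 t; LOI loss = 163.1 t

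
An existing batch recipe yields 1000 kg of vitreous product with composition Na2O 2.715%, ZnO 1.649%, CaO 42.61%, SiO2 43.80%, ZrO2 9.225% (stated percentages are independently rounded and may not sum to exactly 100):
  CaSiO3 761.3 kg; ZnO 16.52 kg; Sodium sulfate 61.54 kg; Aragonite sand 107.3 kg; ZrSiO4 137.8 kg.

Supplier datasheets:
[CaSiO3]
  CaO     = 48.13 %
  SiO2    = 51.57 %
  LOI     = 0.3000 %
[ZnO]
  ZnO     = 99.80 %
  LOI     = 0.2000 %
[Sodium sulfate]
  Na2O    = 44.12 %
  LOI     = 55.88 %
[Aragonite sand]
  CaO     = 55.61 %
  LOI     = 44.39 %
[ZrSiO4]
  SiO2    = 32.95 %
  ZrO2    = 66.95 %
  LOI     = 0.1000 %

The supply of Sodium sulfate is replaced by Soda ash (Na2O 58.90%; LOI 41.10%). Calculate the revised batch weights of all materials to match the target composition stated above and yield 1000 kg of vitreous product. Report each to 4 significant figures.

The intermediate values are shown, rounded to four significant digits, when written out. Every computation carries full float precision at each step. Each reported result is rounded only once; all derived quantities, which include LOI, the five compositions, the totals, yield, net glass mass, are rebuilt in full float precision, precisely as stated by the problem or the answer, from the weighed amounts at 1000 kg of glass.
Target masses of each oxide per 1000 kg vitreous product:
  Na2O: 2.715% × 1000 = 27.15 kg
  ZnO: 1.649% × 1000 = 16.49 kg
  CaO: 42.61% × 1000 = 426.1 kg
  SiO2: 43.80% × 1000 = 438.0 kg
  ZrO2: 9.225% × 1000 = 92.25 kg
Per-oxide balance check on the weights just shown, versus the basis set out (sum by sum, the targets are met within answer rounding):
  Na2O: 46.10·0.5890 = 27.15 kg (target 27.15 kg)
  ZnO: 16.52·0.9980 = 16.49 kg (target 16.49 kg)
  CaO: 761.3·0.4813 + 107.3·0.5561 = 426.1 kg (target 426.1 kg)
  SiO2: 761.3·0.5157 + 137.8·0.3295 = 438.0 kg (target 438.0 kg)
  ZrO2: 137.8·0.6695 = 92.26 kg (target 92.25 kg)
Glass mass check: total batch − LOI = 1000 kg (summing oxide targets gives 1000 kg; versus the stated basis of 1000 kg — rounding explains the deltas).
Batch total: Σ batch = 1069 kg; LOI loss = Σ batch·LOI = 69.03 kg; the yield ratio, glass ÷ batch: 93.54%.

Revised batch per 1000 kg vitreous product:
  CaSiO3: 761.3 kg
  ZnO: 16.52 kg
  Soda ash: 46.10 kg
  Aragonite sand: 107.3 kg
  ZrSiO4: 137.8 kg
Total batch = 1069 kg; LOI loss = 69.03 kg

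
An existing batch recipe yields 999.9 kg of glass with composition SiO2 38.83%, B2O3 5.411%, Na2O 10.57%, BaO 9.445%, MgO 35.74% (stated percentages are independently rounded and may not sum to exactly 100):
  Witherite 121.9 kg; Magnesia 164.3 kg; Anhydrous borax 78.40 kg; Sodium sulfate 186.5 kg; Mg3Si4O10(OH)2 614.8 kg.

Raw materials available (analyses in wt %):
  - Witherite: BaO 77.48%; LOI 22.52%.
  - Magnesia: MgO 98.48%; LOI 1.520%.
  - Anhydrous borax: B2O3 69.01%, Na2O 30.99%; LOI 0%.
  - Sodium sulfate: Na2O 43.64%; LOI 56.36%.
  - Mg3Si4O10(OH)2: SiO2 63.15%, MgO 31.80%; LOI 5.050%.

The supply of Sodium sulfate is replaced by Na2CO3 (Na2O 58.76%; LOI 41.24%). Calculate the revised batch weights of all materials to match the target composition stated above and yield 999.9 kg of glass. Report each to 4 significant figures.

The intermediate values are printed with 4-significant-figure rounding across the worked steps; full float precision is held at all times. Every reported figure sees exactly one rounding. All derived quantities, which include yield, five oxide percentages, net glass mass, totals, ignition loss, are computed in exact precision, as given in either problem or answer, from the batch weights on 999.9 kg of glass.
Target masses of each oxide per 999.9 kg glass:
  SiO2: 38.83% × 999.9 = 388.3 kg
  B2O3: 5.411% × 999.9 = 54.10 kg
  Na2O: 10.57% × 999.9 = 105.7 kg
  BaO: 9.445% × 999.9 = 94.44 kg
  MgO: 35.74% × 999.9 = 357.4 kg
Balance tally, oxide-wise, working from each reported weight, at the basis given (sum by sum, the targets are met inside rounding margins):
  SiO2: 614.8·0.6315 = 388.2 kg (target 388.3 kg)
  B2O3: 78.40·0.6901 = 54.10 kg (target 54.10 kg)
  Na2O: 78.40·0.3099 + 138.5·0.5876 = 105.7 kg (target 105.7 kg)
  BaO: 121.9·0.7748 = 94.45 kg (target 94.44 kg)
  MgO: 164.3·0.9848 + 614.8·0.3180 = 357.3 kg (target 357.4 kg)
Consistency of the glass mass: whole batch net of LOI = 999.8 kg (targets for the oxides total 999.9 kg; with the basis standing at 999.9 kg — a pure rounding effect).
Batch grand total — Σ batch = 1118 kg; LOI loss = Σ batch·LOI = 118.1 kg; as yield: glass ÷ batch → 89.43%.

Revised batch per 999.9 kg glass:
  Witherite: 121.9 kg
  Magnesia: 164.3 kg
  Anhydrous borax: 78.40 kg
  Na2CO3: 138.5 kg
  Mg3Si4O10(OH)2: 614.8 kg
Total batch = 1118 kg; LOI loss = 118.1 kg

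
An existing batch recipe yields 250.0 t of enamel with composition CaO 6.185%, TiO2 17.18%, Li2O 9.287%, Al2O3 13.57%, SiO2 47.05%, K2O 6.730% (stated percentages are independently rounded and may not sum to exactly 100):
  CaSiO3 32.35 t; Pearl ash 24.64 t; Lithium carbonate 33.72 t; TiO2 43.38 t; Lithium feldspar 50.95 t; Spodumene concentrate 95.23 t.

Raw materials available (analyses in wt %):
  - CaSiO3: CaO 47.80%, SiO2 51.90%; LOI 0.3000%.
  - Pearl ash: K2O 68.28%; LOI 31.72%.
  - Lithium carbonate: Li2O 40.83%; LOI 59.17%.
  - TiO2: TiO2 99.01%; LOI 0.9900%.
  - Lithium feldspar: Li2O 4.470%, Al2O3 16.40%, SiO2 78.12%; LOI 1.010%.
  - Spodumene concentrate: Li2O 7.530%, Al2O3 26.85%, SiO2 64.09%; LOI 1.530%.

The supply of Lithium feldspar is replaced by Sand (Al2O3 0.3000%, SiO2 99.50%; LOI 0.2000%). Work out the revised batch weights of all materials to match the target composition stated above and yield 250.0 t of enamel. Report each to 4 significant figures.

Revised batch per 250.0 t enamel:
  CaSiO3: 32.35 t
  Pearl ash: 24.64 t
  Lithium carbonate: 33.60 t
  TiO2: 43.38 t
  Sand: 20.10 t
  Spodumene concentrate: 126.1 t
Total batch = 280.2 t; LOI loss = 30.19 t

Intermediates appear, with 4-significant-figure rounding, in the printout. All internal work holds full float precision throughout — every reported result carries a single rounding; all derived quantities are recomputed at full precision (the totals, LOI, yield, net glass mass, six oxide percentages) from the batch weights per 250.0 t of glass as given in question or answer.
Target oxide masses per 250.0 t enamel:
  CaO: 6.185% × 250.0 = 15.46 t
  TiO2: 17.18% × 250.0 = 42.95 t
  Li2O: 9.287% × 250.0 = 23.22 t
  Al2O3: 13.57% × 250.0 = 33.92 t
  SiO2: 47.05% × 250.0 = 117.6 t
  K2O: 6.730% × 250.0 = 16.82 t
A balance pass over the oxides, given the weights on record, on the stated basis (delivered sums recover each target inside rounding margins):
  CaO: 32.35·0.4780 = 15.46 t (target 15.46 t)
  TiO2: 43.38·0.9901 = 42.95 t (target 42.95 t)
  Li2O: 33.60·0.4083 + 126.1·0.07530 = 23.21 t (target 23.22 t)
  Al2O3: 20.10·0.003000 + 126.1·0.2685 = 33.92 t (target 33.92 t)
  SiO2: 32.35·0.5190 + 20.10·0.9950 + 126.1·0.6409 = 117.6 t (target 117.6 t)
  K2O: 24.64·0.6828 = 16.82 t (target 16.82 t)
The glass-mass cross-check: total charge less LOI = 250.0 t (oxide target masses add up to 250.0 t; the stated basis being 250.0 t — gaps are rounding artifacts).
Whole-batch sum: Σ batch = 280.2 t; the LOI term Σ batch·LOI equals 30.19 t; yield, glass over the total, = 89.22%.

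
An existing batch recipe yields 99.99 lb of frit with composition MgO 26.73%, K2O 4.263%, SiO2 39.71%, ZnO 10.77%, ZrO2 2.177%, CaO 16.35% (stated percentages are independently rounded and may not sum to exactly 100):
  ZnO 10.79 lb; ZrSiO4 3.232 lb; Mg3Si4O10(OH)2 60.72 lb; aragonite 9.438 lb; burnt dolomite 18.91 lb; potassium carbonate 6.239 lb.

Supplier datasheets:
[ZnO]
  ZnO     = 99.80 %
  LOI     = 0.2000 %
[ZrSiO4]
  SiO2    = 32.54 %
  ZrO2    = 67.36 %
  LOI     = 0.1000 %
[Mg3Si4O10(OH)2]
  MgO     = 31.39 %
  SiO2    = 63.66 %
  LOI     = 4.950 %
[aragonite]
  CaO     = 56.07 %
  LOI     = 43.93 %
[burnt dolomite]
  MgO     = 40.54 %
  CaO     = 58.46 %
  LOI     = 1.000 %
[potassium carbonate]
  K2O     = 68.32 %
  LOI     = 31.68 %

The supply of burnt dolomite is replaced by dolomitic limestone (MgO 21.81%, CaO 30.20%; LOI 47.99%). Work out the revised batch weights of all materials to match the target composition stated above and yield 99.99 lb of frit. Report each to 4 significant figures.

The intermediate values are shown rounded off to 4 significant figures across the worked steps. The whole derivation carries exact precision end to end. Each reported value is rounded only once — derived quantities (totals, six oxide percentages, the yield, net glass mass, ignition loss) are rebuilt starting from the weights for 99.99 lb of glass in full float precision precisely as stated by problem or answer.
Target oxide masses per 99.99 lb frit:
  MgO: 26.73% × 99.99 = 26.73 lb
  K2O: 4.263% × 99.99 = 4.263 lb
  SiO2: 39.71% × 99.99 = 39.71 lb
  ZnO: 10.77% × 99.99 = 10.77 lb
  ZrO2: 2.177% × 99.99 = 2.177 lb
  CaO: 16.35% × 99.99 = 16.35 lb
Verifying the oxide balance given the weights on record, against the basis in use (each sum matches its target mass inside rounding margins):
  MgO: 60.72·0.3139 + 35.15·0.2181 = 26.73 lb (target 26.73 lb)
  K2O: 6.239·0.6832 = 4.262 lb (target 4.263 lb)
  SiO2: 3.232·0.3254 + 60.72·0.6366 = 39.71 lb (target 39.71 lb)
  ZnO: 10.79·0.9980 = 10.77 lb (target 10.77 lb)
  ZrO2: 3.232·0.6736 = 2.177 lb (target 2.177 lb)
  CaO: 10.22·0.5607 + 35.15·0.3020 = 16.35 lb (target 16.35 lb)
Glass-mass bookkeeping: batch Σ − ignition loss = 99.99 lb (per-oxide target masses sum to 99.99 lb; versus the stated basis of 99.99 lb — a pure rounding effect).
Adding the batch up: Σ batch = 126.4 lb; LOI removed, Σ of batch·LOI: 26.37 lb; the yield ratio, glass ÷ batch: 79.13%.

Revised batch per 99.99 lb frit:
  ZnO: 10.79 lb
  ZrSiO4: 3.232 lb
  Mg3Si4O10(OH)2: 60.72 lb
  aragonite: 10.22 lb
  dolomitic limestone: 35.15 lb
  potassium carbonate: 6.239 lb
Total batch = 126.4 lb; LOI loss = 26.37 lb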